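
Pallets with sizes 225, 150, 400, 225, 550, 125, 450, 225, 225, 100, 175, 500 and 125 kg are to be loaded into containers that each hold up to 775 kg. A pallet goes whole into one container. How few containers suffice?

5

Total = 550 + 500 + 450 + 400 + 225 + 225 + 225 + 225 + 175 + 150 + 125 + 125 + 100 = 3475 kg.
Lower bound: ⌈3475/775⌉ = 5 containers.
A packing using 5 containers:
  container 1: 550 + 225 = 775
  container 2: 500 + 225 = 725
  container 3: 450 + 225 + 100 = 775
  container 4: 400 + 225 + 150 = 775
  container 5: 175 + 125 + 125 = 425
This matches the lower bound, so 5 is optimal.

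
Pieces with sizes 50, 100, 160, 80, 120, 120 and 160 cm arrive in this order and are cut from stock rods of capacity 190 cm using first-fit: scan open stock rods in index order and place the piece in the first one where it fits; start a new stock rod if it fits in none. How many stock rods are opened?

6

  50 → stock rod 1 (new)  [load 50/190]
  100 → stock rod 1  [load 150/190]
  160 → stock rod 2 (new)  [load 160/190]
  80 → stock rod 3 (new)  [load 80/190]
  120 → stock rod 4 (new)  [load 120/190]
  120 → stock rod 5 (new)  [load 120/190]
  160 → stock rod 6 (new)  [load 160/190]
6 stock rods opened.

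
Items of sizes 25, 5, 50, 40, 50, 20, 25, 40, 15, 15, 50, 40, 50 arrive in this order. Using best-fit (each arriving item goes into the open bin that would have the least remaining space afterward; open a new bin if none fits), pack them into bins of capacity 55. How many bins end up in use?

  25 → bin 1 (new)  [load 25/55]
  5 → bin 1  [load 30/55]
  50 → bin 2 (new)  [load 50/55]
  40 → bin 3 (new)  [load 40/55]
  50 → bin 4 (new)  [load 50/55]
  20 → bin 1  [load 50/55]
  25 → bin 5 (new)  [load 25/55]
  40 → bin 6 (new)  [load 40/55]
  15 → bin 3  [load 55/55]
  15 → bin 6  [load 55/55]
  50 → bin 7 (new)  [load 50/55]
  40 → bin 8 (new)  [load 40/55]
  50 → bin 9 (new)  [load 50/55]
9 bins opened.

9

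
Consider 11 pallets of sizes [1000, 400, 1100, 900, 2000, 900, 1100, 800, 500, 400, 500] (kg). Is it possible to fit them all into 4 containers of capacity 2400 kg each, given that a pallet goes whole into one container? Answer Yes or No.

A valid assignment using 4 containers:
  container 1: 2000 + 400 = 2400
  container 2: 1100 + 900 + 400 = 2400
  container 3: 1100 + 800 + 500 = 2400
  container 4: 1000 + 900 + 500 = 2400
Every load is within 2400 kg, so 4 containers suffice.

Yes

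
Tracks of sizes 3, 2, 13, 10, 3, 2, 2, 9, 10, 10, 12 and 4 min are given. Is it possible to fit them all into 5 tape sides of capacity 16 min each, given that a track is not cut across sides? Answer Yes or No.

No

Total = 80 min; ⌈80/16⌉ = 5.
6 tracks each exceed half the capacity and cannot share a side, forcing at least 6 tape sides.
At least 6 tape sides are required, but only 5 are allowed.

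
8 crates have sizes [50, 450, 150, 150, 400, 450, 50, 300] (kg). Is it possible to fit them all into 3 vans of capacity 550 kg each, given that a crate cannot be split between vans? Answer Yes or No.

Total = 2000 kg; ⌈2000/550⌉ = 4.
At least 4 vans are required, but only 3 are allowed.

No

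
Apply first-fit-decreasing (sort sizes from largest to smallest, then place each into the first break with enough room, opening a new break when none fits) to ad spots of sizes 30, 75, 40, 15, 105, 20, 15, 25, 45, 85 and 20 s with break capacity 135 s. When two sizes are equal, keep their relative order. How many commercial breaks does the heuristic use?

4

Sorted descending: 105, 85, 75, 45, 40, 30, 25, 20, 20, 15, 15.
  105 → break 1 (new)  [load 105/135]
  85 → break 2 (new)  [load 85/135]
  75 → break 3 (new)  [load 75/135]
  45 → break 2  [load 130/135]
  40 → break 3  [load 115/135]
  30 → break 1  [load 135/135]
  25 → break 4 (new)  [load 25/135]
  20 → break 3  [load 135/135]
  20 → break 4  [load 45/135]
  15 → break 4  [load 60/135]
  15 → break 4  [load 75/135]
4 commercial breaks opened.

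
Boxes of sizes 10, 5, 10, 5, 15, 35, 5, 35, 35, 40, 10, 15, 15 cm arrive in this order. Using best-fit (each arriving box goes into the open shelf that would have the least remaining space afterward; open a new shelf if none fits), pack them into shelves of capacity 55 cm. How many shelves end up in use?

5

  10 → shelf 1 (new)  [load 10/55]
  5 → shelf 1  [load 15/55]
  10 → shelf 1  [load 25/55]
  5 → shelf 1  [load 30/55]
  15 → shelf 1  [load 45/55]
  35 → shelf 2 (new)  [load 35/55]
  5 → shelf 1  [load 50/55]
  35 → shelf 3 (new)  [load 35/55]
  35 → shelf 4 (new)  [load 35/55]
  40 → shelf 5 (new)  [load 40/55]
  10 → shelf 5  [load 50/55]
  15 → shelf 2  [load 50/55]
  15 → shelf 3  [load 50/55]
5 shelves opened.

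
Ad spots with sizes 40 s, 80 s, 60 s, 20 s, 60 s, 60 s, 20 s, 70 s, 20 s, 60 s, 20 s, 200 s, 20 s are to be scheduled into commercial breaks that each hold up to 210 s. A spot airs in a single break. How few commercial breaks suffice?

4

Total = 200 + 80 + 70 + 60 + 60 + 60 + 60 + 40 + 20 + 20 + 20 + 20 + 20 = 730 s.
Lower bound: ⌈730/210⌉ = 4 commercial breaks.
A packing using 4 commercial breaks:
  break 1: 200 = 200
  break 2: 80 + 70 + 60 = 210
  break 3: 60 + 60 + 60 + 20 = 200
  break 4: 40 + 20 + 20 + 20 + 20 = 120
This matches the lower bound, so 4 is optimal.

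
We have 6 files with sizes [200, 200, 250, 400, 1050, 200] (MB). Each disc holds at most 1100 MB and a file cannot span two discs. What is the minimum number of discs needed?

Total = 1050 + 400 + 250 + 200 + 200 + 200 = 2300 MB.
Lower bound: ⌈2300/1100⌉ = 3 discs.
A packing using 3 discs:
  disc 1: 1050 = 1050
  disc 2: 400 + 250 + 200 + 200 = 1050
  disc 3: 200 = 200
This matches the lower bound, so 3 is optimal.

3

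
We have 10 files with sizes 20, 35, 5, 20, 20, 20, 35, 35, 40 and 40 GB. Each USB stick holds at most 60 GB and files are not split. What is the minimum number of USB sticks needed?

Total = 40 + 40 + 35 + 35 + 35 + 20 + 20 + 20 + 20 + 5 = 270 GB.
Lower bound: ⌈270/60⌉ = 5 USB sticks.
A packing using 5 USB sticks:
  USB stick 1: 40 + 20 = 60
  USB stick 2: 40 + 20 = 60
  USB stick 3: 35 + 20 + 5 = 60
  USB stick 4: 35 + 20 = 55
  USB stick 5: 35 = 35
This matches the lower bound, so 5 is optimal.

5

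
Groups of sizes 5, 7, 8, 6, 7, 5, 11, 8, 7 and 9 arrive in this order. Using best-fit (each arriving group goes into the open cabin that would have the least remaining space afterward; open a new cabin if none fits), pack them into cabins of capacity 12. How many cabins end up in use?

8

  5 → cabin 1 (new)  [load 5/12]
  7 → cabin 1  [load 12/12]
  8 → cabin 2 (new)  [load 8/12]
  6 → cabin 3 (new)  [load 6/12]
  7 → cabin 4 (new)  [load 7/12]
  5 → cabin 4  [load 12/12]
  11 → cabin 5 (new)  [load 11/12]
  8 → cabin 6 (new)  [load 8/12]
  7 → cabin 7 (new)  [load 7/12]
  9 → cabin 8 (new)  [load 9/12]
8 cabins opened.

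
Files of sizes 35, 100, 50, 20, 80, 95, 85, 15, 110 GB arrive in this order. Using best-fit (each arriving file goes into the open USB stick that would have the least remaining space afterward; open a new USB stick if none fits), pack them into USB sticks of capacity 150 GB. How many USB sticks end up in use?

  35 → USB stick 1 (new)  [load 35/150]
  100 → USB stick 1  [load 135/150]
  50 → USB stick 2 (new)  [load 50/150]
  20 → USB stick 2  [load 70/150]
  80 → USB stick 2  [load 150/150]
  95 → USB stick 3 (new)  [load 95/150]
  85 → USB stick 4 (new)  [load 85/150]
  15 → USB stick 1  [load 150/150]
  110 → USB stick 5 (new)  [load 110/150]
5 USB sticks opened.

5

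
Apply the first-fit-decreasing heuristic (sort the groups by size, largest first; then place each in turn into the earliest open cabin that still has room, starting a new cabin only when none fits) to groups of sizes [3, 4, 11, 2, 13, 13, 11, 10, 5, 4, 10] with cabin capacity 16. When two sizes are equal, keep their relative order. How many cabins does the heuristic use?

6

Sorted descending: 13, 13, 11, 11, 10, 10, 5, 4, 4, 3, 2.
  13 → cabin 1 (new)  [load 13/16]
  13 → cabin 2 (new)  [load 13/16]
  11 → cabin 3 (new)  [load 11/16]
  11 → cabin 4 (new)  [load 11/16]
  10 → cabin 5 (new)  [load 10/16]
  10 → cabin 6 (new)  [load 10/16]
  5 → cabin 3  [load 16/16]
  4 → cabin 4  [load 15/16]
  4 → cabin 5  [load 14/16]
  3 → cabin 1  [load 16/16]
  2 → cabin 2  [load 15/16]
6 cabins opened.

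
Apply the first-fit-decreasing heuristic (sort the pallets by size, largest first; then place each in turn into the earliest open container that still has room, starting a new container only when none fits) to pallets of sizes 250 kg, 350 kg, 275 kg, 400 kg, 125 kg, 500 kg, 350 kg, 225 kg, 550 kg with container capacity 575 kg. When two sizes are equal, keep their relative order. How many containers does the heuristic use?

6

Sorted descending: 550, 500, 400, 350, 350, 275, 250, 225, 125.
  550 → container 1 (new)  [load 550/575]
  500 → container 2 (new)  [load 500/575]
  400 → container 3 (new)  [load 400/575]
  350 → container 4 (new)  [load 350/575]
  350 → container 5 (new)  [load 350/575]
  275 → container 6 (new)  [load 275/575]
  250 → container 6  [load 525/575]
  225 → container 4  [load 575/575]
  125 → container 3  [load 525/575]
6 containers opened.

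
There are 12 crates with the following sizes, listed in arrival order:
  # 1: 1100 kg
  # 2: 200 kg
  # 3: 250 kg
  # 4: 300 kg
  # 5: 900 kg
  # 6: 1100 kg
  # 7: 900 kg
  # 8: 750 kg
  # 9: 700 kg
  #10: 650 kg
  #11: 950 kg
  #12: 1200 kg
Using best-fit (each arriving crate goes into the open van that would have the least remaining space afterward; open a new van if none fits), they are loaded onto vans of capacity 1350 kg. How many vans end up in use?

  1100 → van 1 (new)  [load 1100/1350]
  200 → van 1  [load 1300/1350]
  250 → van 2 (new)  [load 250/1350]
  300 → van 2  [load 550/1350]
  900 → van 3 (new)  [load 900/1350]
  1100 → van 4 (new)  [load 1100/1350]
  900 → van 5 (new)  [load 900/1350]
  750 → van 2  [load 1300/1350]
  700 → van 6 (new)  [load 700/1350]
  650 → van 6  [load 1350/1350]
  950 → van 7 (new)  [load 950/1350]
  1200 → van 8 (new)  [load 1200/1350]
8 vans opened.

8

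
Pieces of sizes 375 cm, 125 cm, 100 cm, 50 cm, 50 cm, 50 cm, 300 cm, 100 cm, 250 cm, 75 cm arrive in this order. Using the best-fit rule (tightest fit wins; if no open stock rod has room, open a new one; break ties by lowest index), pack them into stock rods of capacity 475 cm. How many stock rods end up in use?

  375 → stock rod 1 (new)  [load 375/475]
  125 → stock rod 2 (new)  [load 125/475]
  100 → stock rod 1  [load 475/475]
  50 → stock rod 2  [load 175/475]
  50 → stock rod 2  [load 225/475]
  50 → stock rod 2  [load 275/475]
  300 → stock rod 3 (new)  [load 300/475]
  100 → stock rod 3  [load 400/475]
  250 → stock rod 4 (new)  [load 250/475]
  75 → stock rod 3  [load 475/475]
4 stock rods opened.

4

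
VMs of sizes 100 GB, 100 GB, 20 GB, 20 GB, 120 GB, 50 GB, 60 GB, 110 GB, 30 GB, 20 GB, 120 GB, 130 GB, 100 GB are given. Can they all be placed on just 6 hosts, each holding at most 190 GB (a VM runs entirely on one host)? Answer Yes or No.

Total = 980 GB; ⌈980/190⌉ = 6.
7 VMs each exceed half the capacity and cannot share a host, forcing at least 7 hosts.
At least 7 hosts are required, but only 6 are allowed.

No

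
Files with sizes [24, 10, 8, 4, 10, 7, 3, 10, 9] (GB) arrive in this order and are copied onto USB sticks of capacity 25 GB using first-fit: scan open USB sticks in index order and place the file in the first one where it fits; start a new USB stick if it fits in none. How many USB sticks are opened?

  24 → USB stick 1 (new)  [load 24/25]
  10 → USB stick 2 (new)  [load 10/25]
  8 → USB stick 2  [load 18/25]
  4 → USB stick 2  [load 22/25]
  10 → USB stick 3 (new)  [load 10/25]
  7 → USB stick 3  [load 17/25]
  3 → USB stick 2  [load 25/25]
  10 → USB stick 4 (new)  [load 10/25]
  9 → USB stick 4  [load 19/25]
4 USB sticks opened.

4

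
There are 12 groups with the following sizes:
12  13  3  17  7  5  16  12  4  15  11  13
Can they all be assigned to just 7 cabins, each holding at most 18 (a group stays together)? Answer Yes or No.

No

Total = 128; ⌈128/18⌉ = 8.
At least 8 cabins are required, but only 7 are allowed.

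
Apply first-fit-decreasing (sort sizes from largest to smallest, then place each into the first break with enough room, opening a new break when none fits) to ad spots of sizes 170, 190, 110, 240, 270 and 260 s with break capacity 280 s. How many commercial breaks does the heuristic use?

Sorted descending: 270, 260, 240, 190, 170, 110.
  270 → break 1 (new)  [load 270/280]
  260 → break 2 (new)  [load 260/280]
  240 → break 3 (new)  [load 240/280]
  190 → break 4 (new)  [load 190/280]
  170 → break 5 (new)  [load 170/280]
  110 → break 5  [load 280/280]
5 commercial breaks opened.

5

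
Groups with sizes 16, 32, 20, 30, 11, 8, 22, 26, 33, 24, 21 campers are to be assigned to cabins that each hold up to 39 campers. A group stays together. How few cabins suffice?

Total = 33 + 32 + 30 + 26 + 24 + 22 + 21 + 20 + 16 + 11 + 8 = 243 campers.
Lower bound: ⌈243/39⌉ = 7 cabins.
Also, 8 groups each exceed 39/2 campers, and no two of those can share a cabin, so at least 8 cabins are needed.
A packing using 8 cabins:
  cabin 1: 33 = 33
  cabin 2: 32 = 32
  cabin 3: 30 + 8 = 38
  cabin 4: 26 + 11 = 37
  cabin 5: 24 = 24
  cabin 6: 22 + 16 = 38
  cabin 7: 21 = 21
  cabin 8: 20 = 20
This matches the lower bound, so 8 is optimal.

8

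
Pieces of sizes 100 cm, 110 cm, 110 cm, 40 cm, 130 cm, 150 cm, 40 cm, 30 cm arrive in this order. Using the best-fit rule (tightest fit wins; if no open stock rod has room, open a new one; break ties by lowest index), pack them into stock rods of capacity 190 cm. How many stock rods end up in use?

5

  100 → stock rod 1 (new)  [load 100/190]
  110 → stock rod 2 (new)  [load 110/190]
  110 → stock rod 3 (new)  [load 110/190]
  40 → stock rod 2  [load 150/190]
  130 → stock rod 4 (new)  [load 130/190]
  150 → stock rod 5 (new)  [load 150/190]
  40 → stock rod 2  [load 190/190]
  30 → stock rod 5  [load 180/190]
5 stock rods opened.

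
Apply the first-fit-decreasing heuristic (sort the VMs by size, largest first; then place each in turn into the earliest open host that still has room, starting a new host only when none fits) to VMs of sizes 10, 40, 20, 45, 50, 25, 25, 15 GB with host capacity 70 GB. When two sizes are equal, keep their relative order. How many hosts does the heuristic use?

Sorted descending: 50, 45, 40, 25, 25, 20, 15, 10.
  50 → host 1 (new)  [load 50/70]
  45 → host 2 (new)  [load 45/70]
  40 → host 3 (new)  [load 40/70]
  25 → host 2  [load 70/70]
  25 → host 3  [load 65/70]
  20 → host 1  [load 70/70]
  15 → host 4 (new)  [load 15/70]
  10 → host 4  [load 25/70]
4 hosts opened.

4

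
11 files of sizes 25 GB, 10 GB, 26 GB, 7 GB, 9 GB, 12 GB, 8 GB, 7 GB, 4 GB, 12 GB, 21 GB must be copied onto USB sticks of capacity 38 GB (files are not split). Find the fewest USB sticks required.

4

Total = 26 + 25 + 21 + 12 + 12 + 10 + 9 + 8 + 7 + 7 + 4 = 141 GB.
Lower bound: ⌈141/38⌉ = 4 USB sticks.
A packing using 4 USB sticks:
  USB stick 1: 26 + 12 = 38
  USB stick 2: 25 + 12 = 37
  USB stick 3: 21 + 10 + 7 = 38
  USB stick 4: 9 + 8 + 7 + 4 = 28
This matches the lower bound, so 4 is optimal.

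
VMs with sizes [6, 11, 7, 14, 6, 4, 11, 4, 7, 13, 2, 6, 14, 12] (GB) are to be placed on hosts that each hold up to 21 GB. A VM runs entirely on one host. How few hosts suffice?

Total = 14 + 14 + 13 + 12 + 11 + 11 + 7 + 7 + 6 + 6 + 6 + 4 + 4 + 2 = 117 GB.
Lower bound: ⌈117/21⌉ = 6 hosts.
A packing using 6 hosts:
  host 1: 14 + 7 = 21
  host 2: 14 + 7 = 21
  host 3: 13 + 6 + 2 = 21
  host 4: 12 + 6 = 18
  host 5: 11 + 6 + 4 = 21
  host 6: 11 + 4 = 15
This matches the lower bound, so 6 is optimal.

6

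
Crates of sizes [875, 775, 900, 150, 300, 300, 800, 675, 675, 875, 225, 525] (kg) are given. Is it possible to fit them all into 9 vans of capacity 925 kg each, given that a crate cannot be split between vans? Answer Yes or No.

A valid assignment using 9 vans:
  van 1: 900 = 900
  van 2: 875 = 875
  van 3: 875 = 875
  van 4: 800 = 800
  van 5: 775 + 150 = 925
  van 6: 675 + 225 = 900
  van 7: 675 = 675
  van 8: 525 + 300 = 825
  van 9: 300 = 300
Every load is within 925 kg, so 9 vans suffice.

Yes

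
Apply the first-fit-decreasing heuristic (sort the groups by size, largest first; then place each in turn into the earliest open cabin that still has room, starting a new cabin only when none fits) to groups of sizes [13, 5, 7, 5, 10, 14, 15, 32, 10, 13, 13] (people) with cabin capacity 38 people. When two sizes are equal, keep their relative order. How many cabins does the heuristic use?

Sorted descending: 32, 15, 14, 13, 13, 13, 10, 10, 7, 5, 5.
  32 → cabin 1 (new)  [load 32/38]
  15 → cabin 2 (new)  [load 15/38]
  14 → cabin 2  [load 29/38]
  13 → cabin 3 (new)  [load 13/38]
  13 → cabin 3  [load 26/38]
  13 → cabin 4 (new)  [load 13/38]
  10 → cabin 3  [load 36/38]
  10 → cabin 4  [load 23/38]
  7 → cabin 2  [load 36/38]
  5 → cabin 1  [load 37/38]
  5 → cabin 4  [load 28/38]
4 cabins opened.

4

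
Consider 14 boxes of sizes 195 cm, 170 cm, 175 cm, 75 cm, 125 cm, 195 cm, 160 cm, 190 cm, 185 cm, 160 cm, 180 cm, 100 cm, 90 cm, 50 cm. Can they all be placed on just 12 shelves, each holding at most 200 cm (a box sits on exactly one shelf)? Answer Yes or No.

A valid assignment using 12 shelves:
  shelf 1: 195 = 195
  shelf 2: 195 = 195
  shelf 3: 190 = 190
  shelf 4: 185 = 185
  shelf 5: 180 = 180
  shelf 6: 175 = 175
  shelf 7: 170 = 170
  shelf 8: 160 = 160
  shelf 9: 160 = 160
  shelf 10: 125 + 75 = 200
  shelf 11: 100 + 90 = 190
  shelf 12: 50 = 50
Every load is within 200 cm, so 12 shelves suffice.

Yes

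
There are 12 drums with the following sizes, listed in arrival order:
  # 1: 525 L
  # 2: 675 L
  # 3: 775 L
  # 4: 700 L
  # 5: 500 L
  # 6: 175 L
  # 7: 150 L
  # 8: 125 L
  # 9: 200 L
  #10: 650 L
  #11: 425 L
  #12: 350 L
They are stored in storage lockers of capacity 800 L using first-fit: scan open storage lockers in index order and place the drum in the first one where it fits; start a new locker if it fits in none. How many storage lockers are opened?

  525 → locker 1 (new)  [load 525/800]
  675 → locker 2 (new)  [load 675/800]
  775 → locker 3 (new)  [load 775/800]
  700 → locker 4 (new)  [load 700/800]
  500 → locker 5 (new)  [load 500/800]
  175 → locker 1  [load 700/800]
  150 → locker 5  [load 650/800]
  125 → locker 2  [load 800/800]
  200 → locker 6 (new)  [load 200/800]
  650 → locker 7 (new)  [load 650/800]
  425 → locker 6  [load 625/800]
  350 → locker 8 (new)  [load 350/800]
8 storage lockers opened.

8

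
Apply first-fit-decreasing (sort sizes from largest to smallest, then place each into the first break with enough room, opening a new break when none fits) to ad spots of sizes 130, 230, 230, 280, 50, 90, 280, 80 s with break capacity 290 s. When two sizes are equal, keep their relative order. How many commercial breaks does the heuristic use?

Sorted descending: 280, 280, 230, 230, 130, 90, 80, 50.
  280 → break 1 (new)  [load 280/290]
  280 → break 2 (new)  [load 280/290]
  230 → break 3 (new)  [load 230/290]
  230 → break 4 (new)  [load 230/290]
  130 → break 5 (new)  [load 130/290]
  90 → break 5  [load 220/290]
  80 → break 6 (new)  [load 80/290]
  50 → break 3  [load 280/290]
6 commercial breaks opened.

6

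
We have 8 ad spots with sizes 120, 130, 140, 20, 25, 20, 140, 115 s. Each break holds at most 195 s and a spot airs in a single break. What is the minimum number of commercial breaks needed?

Total = 140 + 140 + 130 + 120 + 115 + 25 + 20 + 20 = 710 s.
Lower bound: ⌈710/195⌉ = 4 commercial breaks.
Also, 5 ad spots each exceed 195/2 s, and no two of those can share a break, so at least 5 commercial breaks are needed.
A packing using 5 commercial breaks:
  break 1: 140 + 25 + 20 = 185
  break 2: 140 + 20 = 160
  break 3: 130 = 130
  break 4: 120 = 120
  break 5: 115 = 115
This matches the lower bound, so 5 is optimal.

5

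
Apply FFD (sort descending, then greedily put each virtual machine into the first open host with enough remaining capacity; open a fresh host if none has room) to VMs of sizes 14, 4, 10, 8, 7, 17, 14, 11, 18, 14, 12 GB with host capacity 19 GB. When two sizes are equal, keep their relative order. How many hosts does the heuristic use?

Sorted descending: 18, 17, 14, 14, 14, 12, 11, 10, 8, 7, 4.
  18 → host 1 (new)  [load 18/19]
  17 → host 2 (new)  [load 17/19]
  14 → host 3 (new)  [load 14/19]
  14 → host 4 (new)  [load 14/19]
  14 → host 5 (new)  [load 14/19]
  12 → host 6 (new)  [load 12/19]
  11 → host 7 (new)  [load 11/19]
  10 → host 8 (new)  [load 10/19]
  8 → host 7  [load 19/19]
  7 → host 6  [load 19/19]
  4 → host 3  [load 18/19]
8 hosts opened.

8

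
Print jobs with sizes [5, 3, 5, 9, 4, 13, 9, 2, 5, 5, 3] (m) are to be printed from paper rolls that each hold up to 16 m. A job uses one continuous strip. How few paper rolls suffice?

4

Total = 13 + 9 + 9 + 5 + 5 + 5 + 5 + 4 + 3 + 3 + 2 = 63 m.
Lower bound: ⌈63/16⌉ = 4 paper rolls.
A packing using 4 paper rolls:
  roll 1: 13 + 3 = 16
  roll 2: 9 + 5 + 2 = 16
  roll 3: 9 + 4 + 3 = 16
  roll 4: 5 + 5 + 5 = 15
This matches the lower bound, so 4 is optimal.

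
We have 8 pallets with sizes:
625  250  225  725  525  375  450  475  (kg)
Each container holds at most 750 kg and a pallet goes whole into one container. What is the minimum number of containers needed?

6

Total = 725 + 625 + 525 + 475 + 450 + 375 + 250 + 225 = 3650 kg.
Lower bound: ⌈3650/750⌉ = 5 containers.
A packing using 6 containers:
  container 1: 725 = 725
  container 2: 625 = 625
  container 3: 525 + 225 = 750
  container 4: 475 + 250 = 725
  container 5: 450 = 450
  container 6: 375 = 375
No arrangement into 5 containers stays within capacity, so 6 is optimal.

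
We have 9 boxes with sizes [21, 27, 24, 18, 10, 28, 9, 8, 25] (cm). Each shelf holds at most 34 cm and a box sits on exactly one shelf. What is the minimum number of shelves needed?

Total = 28 + 27 + 25 + 24 + 21 + 18 + 10 + 9 + 8 = 170 cm.
Lower bound: ⌈170/34⌉ = 5 shelves.
Also, 6 boxes each exceed 17 cm, and no two of those can share a shelf, so at least 6 shelves are needed.
A packing using 6 shelves:
  shelf 1: 28 = 28
  shelf 2: 27 = 27
  shelf 3: 25 + 9 = 34
  shelf 4: 24 + 10 = 34
  shelf 5: 21 + 8 = 29
  shelf 6: 18 = 18
This matches the lower bound, so 6 is optimal.

6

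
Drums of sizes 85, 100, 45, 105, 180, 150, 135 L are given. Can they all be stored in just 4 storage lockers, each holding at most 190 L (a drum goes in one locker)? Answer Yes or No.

No

Total = 800 L; ⌈800/190⌉ = 5.
At least 5 storage lockers are required, but only 4 are allowed.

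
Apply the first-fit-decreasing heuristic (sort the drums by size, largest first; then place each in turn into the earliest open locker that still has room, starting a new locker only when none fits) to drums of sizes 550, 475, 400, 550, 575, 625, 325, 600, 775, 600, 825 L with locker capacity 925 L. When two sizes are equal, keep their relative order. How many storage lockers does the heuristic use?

9

Sorted descending: 825, 775, 625, 600, 600, 575, 550, 550, 475, 400, 325.
  825 → locker 1 (new)  [load 825/925]
  775 → locker 2 (new)  [load 775/925]
  625 → locker 3 (new)  [load 625/925]
  600 → locker 4 (new)  [load 600/925]
  600 → locker 5 (new)  [load 600/925]
  575 → locker 6 (new)  [load 575/925]
  550 → locker 7 (new)  [load 550/925]
  550 → locker 8 (new)  [load 550/925]
  475 → locker 9 (new)  [load 475/925]
  400 → locker 9  [load 875/925]
  325 → locker 4  [load 925/925]
9 storage lockers opened.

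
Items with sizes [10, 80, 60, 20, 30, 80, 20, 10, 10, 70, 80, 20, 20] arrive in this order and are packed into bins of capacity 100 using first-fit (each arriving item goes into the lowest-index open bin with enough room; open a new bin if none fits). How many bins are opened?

  10 → bin 1 (new)  [load 10/100]
  80 → bin 1  [load 90/100]
  60 → bin 2 (new)  [load 60/100]
  20 → bin 2  [load 80/100]
  30 → bin 3 (new)  [load 30/100]
  80 → bin 4 (new)  [load 80/100]
  20 → bin 2  [load 100/100]
  10 → bin 1  [load 100/100]
  10 → bin 3  [load 40/100]
  70 → bin 5 (new)  [load 70/100]
  80 → bin 6 (new)  [load 80/100]
  20 → bin 3  [load 60/100]
  20 → bin 3  [load 80/100]
6 bins opened.

6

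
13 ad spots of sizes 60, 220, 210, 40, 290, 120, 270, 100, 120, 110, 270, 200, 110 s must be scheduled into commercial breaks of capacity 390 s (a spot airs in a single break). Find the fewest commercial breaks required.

Total = 290 + 270 + 270 + 220 + 210 + 200 + 120 + 120 + 110 + 110 + 100 + 60 + 40 = 2120 s.
Lower bound: ⌈2120/390⌉ = 6 commercial breaks.
A packing using 6 commercial breaks:
  break 1: 290 + 100 = 390
  break 2: 270 + 120 = 390
  break 3: 270 + 120 = 390
  break 4: 220 + 110 + 60 = 390
  break 5: 210 + 110 + 40 = 360
  break 6: 200 = 200
This matches the lower bound, so 6 is optimal.

6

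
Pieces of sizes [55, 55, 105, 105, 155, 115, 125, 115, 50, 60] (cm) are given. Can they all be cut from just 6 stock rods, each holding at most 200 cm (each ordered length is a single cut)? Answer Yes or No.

Yes

A valid assignment using 6 stock rods:
  stock rod 1: 155 = 155
  stock rod 2: 125 + 60 = 185
  stock rod 3: 115 + 55 = 170
  stock rod 4: 115 + 55 = 170
  stock rod 5: 105 + 50 = 155
  stock rod 6: 105 = 105
Every load is within 200 cm, so 6 stock rods suffice.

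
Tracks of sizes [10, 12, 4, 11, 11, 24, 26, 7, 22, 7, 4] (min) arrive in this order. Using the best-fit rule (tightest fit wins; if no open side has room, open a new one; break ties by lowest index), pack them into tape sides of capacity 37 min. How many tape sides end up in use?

4

  10 → side 1 (new)  [load 10/37]
  12 → side 1  [load 22/37]
  4 → side 1  [load 26/37]
  11 → side 1  [load 37/37]
  11 → side 2 (new)  [load 11/37]
  24 → side 2  [load 35/37]
  26 → side 3 (new)  [load 26/37]
  7 → side 3  [load 33/37]
  22 → side 4 (new)  [load 22/37]
  7 → side 4  [load 29/37]
  4 → side 3  [load 37/37]
4 tape sides opened.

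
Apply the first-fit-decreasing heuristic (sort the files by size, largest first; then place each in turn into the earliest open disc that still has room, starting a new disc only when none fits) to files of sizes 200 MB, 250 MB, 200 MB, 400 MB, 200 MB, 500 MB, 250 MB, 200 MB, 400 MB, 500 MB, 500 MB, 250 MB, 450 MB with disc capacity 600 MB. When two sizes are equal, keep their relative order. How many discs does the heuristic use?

9

Sorted descending: 500, 500, 500, 450, 400, 400, 250, 250, 250, 200, 200, 200, 200.
  500 → disc 1 (new)  [load 500/600]
  500 → disc 2 (new)  [load 500/600]
  500 → disc 3 (new)  [load 500/600]
  450 → disc 4 (new)  [load 450/600]
  400 → disc 5 (new)  [load 400/600]
  400 → disc 6 (new)  [load 400/600]
  250 → disc 7 (new)  [load 250/600]
  250 → disc 7  [load 500/600]
  250 → disc 8 (new)  [load 250/600]
  200 → disc 5  [load 600/600]
  200 → disc 6  [load 600/600]
  200 → disc 8  [load 450/600]
  200 → disc 9 (new)  [load 200/600]
9 discs opened.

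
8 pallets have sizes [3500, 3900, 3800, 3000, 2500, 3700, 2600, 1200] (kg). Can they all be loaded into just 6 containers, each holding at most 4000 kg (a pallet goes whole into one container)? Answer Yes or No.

No

Total = 24200 kg; ⌈24200/4000⌉ = 7.
At least 7 containers are required, but only 6 are allowed.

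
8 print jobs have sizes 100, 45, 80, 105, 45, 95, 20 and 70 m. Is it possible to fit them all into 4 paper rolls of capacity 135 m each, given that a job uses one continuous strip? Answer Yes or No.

Total = 560 m; ⌈560/135⌉ = 5.
At least 5 paper rolls are required, but only 4 are allowed.

No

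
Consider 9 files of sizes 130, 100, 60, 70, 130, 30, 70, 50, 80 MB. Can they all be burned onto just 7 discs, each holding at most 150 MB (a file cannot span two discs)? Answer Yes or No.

Yes

A valid assignment using 6 discs:
  disc 1: 130 = 130
  disc 2: 130 = 130
  disc 3: 100 + 50 = 150
  disc 4: 80 + 70 = 150
  disc 5: 70 + 60 = 130
  disc 6: 30 = 30
That uses only 6 ≤ 7, so 7 discs are enough.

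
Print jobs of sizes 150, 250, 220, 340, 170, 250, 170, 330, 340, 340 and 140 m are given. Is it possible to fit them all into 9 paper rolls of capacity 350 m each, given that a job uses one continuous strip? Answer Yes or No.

Yes

A valid assignment using 9 paper rolls:
  roll 1: 340 = 340
  roll 2: 340 = 340
  roll 3: 340 = 340
  roll 4: 330 = 330
  roll 5: 250 = 250
  roll 6: 250 = 250
  roll 7: 220 = 220
  roll 8: 170 + 170 = 340
  roll 9: 150 + 140 = 290
Every load is within 350 m, so 9 paper rolls suffice.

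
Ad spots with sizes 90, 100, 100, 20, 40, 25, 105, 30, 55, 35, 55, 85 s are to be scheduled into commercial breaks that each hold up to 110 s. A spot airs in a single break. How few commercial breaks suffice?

Total = 105 + 100 + 100 + 90 + 85 + 55 + 55 + 40 + 35 + 30 + 25 + 20 = 740 s.
Lower bound: ⌈740/110⌉ = 7 commercial breaks.
A packing using 7 commercial breaks:
  break 1: 105 = 105
  break 2: 100 = 100
  break 3: 100 = 100
  break 4: 90 + 20 = 110
  break 5: 85 + 25 = 110
  break 6: 55 + 55 = 110
  break 7: 40 + 35 + 30 = 105
This matches the lower bound, so 7 is optimal.

7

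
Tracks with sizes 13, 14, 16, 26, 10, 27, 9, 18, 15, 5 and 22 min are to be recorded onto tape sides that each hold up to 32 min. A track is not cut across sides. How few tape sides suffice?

Total = 27 + 26 + 22 + 18 + 16 + 15 + 14 + 13 + 10 + 9 + 5 = 175 min.
Lower bound: ⌈175/32⌉ = 6 tape sides.
A packing using 6 tape sides:
  side 1: 27 + 5 = 32
  side 2: 26 = 26
  side 3: 22 + 10 = 32
  side 4: 18 + 14 = 32
  side 5: 16 + 15 = 31
  side 6: 13 + 9 = 22
This matches the lower bound, so 6 is optimal.

6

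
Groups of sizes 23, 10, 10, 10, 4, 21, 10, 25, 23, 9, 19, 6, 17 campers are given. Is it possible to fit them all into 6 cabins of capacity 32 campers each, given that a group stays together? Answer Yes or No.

Total = 187 campers; ⌈187/32⌉ = 6.
The bound of 6 does not rule out 6, but exhaustive search shows no assignment into 6 cabins of capacity 32 campers exists — the minimum is 7.

No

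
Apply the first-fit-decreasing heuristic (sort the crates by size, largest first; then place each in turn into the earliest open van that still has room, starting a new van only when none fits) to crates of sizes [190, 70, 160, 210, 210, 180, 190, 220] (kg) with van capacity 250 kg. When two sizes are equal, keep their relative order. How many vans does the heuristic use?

7

Sorted descending: 220, 210, 210, 190, 190, 180, 160, 70.
  220 → van 1 (new)  [load 220/250]
  210 → van 2 (new)  [load 210/250]
  210 → van 3 (new)  [load 210/250]
  190 → van 4 (new)  [load 190/250]
  190 → van 5 (new)  [load 190/250]
  180 → van 6 (new)  [load 180/250]
  160 → van 7 (new)  [load 160/250]
  70 → van 6  [load 250/250]
7 vans opened.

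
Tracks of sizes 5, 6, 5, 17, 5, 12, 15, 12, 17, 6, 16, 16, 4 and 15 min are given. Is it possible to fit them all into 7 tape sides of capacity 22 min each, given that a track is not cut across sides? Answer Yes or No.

No

Total = 151 min; ⌈151/22⌉ = 7.
8 tracks each exceed half the capacity and cannot share a side, forcing at least 8 tape sides.
At least 8 tape sides are required, but only 7 are allowed.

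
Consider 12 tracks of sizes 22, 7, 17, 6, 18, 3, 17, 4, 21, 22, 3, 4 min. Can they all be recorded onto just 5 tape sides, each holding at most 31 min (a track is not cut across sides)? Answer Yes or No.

No

Total = 144 min; ⌈144/31⌉ = 5.
6 tracks each exceed half the capacity and cannot share a side, forcing at least 6 tape sides.
At least 6 tape sides are required, but only 5 are allowed.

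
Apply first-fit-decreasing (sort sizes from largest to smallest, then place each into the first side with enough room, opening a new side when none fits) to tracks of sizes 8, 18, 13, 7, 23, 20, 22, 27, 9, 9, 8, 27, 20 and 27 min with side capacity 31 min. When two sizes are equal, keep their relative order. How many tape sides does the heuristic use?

9

Sorted descending: 27, 27, 27, 23, 22, 20, 20, 18, 13, 9, 9, 8, 8, 7.
  27 → side 1 (new)  [load 27/31]
  27 → side 2 (new)  [load 27/31]
  27 → side 3 (new)  [load 27/31]
  23 → side 4 (new)  [load 23/31]
  22 → side 5 (new)  [load 22/31]
  20 → side 6 (new)  [load 20/31]
  20 → side 7 (new)  [load 20/31]
  18 → side 8 (new)  [load 18/31]
  13 → side 8  [load 31/31]
  9 → side 5  [load 31/31]
  9 → side 6  [load 29/31]
  8 → side 4  [load 31/31]
  8 → side 7  [load 28/31]
  7 → side 9 (new)  [load 7/31]
9 tape sides opened.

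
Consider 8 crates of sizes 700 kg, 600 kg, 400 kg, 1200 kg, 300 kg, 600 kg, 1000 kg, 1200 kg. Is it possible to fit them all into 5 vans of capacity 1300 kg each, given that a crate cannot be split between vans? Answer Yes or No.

Yes

A valid assignment using 5 vans:
  van 1: 1200 = 1200
  van 2: 1200 = 1200
  van 3: 1000 + 300 = 1300
  van 4: 700 + 600 = 1300
  van 5: 600 + 400 = 1000
Every load is within 1300 kg, so 5 vans suffice.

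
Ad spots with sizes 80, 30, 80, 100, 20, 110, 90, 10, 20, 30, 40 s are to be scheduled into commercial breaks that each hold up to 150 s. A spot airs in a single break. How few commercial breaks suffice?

Total = 110 + 100 + 90 + 80 + 80 + 40 + 30 + 30 + 20 + 20 + 10 = 610 s.
Lower bound: ⌈610/150⌉ = 5 commercial breaks.
A packing using 5 commercial breaks:
  break 1: 110 + 40 = 150
  break 2: 100 + 30 + 20 = 150
  break 3: 90 + 30 + 20 + 10 = 150
  break 4: 80 = 80
  break 5: 80 = 80
This matches the lower bound, so 5 is optimal.

5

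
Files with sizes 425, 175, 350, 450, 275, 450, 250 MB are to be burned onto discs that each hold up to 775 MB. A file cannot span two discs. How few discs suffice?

4

Total = 450 + 450 + 425 + 350 + 275 + 250 + 175 = 2375 MB.
Lower bound: ⌈2375/775⌉ = 4 discs.
A packing using 4 discs:
  disc 1: 450 + 275 = 725
  disc 2: 450 + 250 = 700
  disc 3: 425 + 350 = 775
  disc 4: 175 = 175
This matches the lower bound, so 4 is optimal.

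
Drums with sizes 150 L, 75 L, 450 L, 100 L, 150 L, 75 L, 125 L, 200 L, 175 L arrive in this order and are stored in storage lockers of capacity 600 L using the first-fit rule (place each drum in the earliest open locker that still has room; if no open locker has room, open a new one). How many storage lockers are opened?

  150 → locker 1 (new)  [load 150/600]
  75 → locker 1  [load 225/600]
  450 → locker 2 (new)  [load 450/600]
  100 → locker 1  [load 325/600]
  150 → locker 1  [load 475/600]
  75 → locker 1  [load 550/600]
  125 → locker 2  [load 575/600]
  200 → locker 3 (new)  [load 200/600]
  175 → locker 3  [load 375/600]
3 storage lockers opened.

3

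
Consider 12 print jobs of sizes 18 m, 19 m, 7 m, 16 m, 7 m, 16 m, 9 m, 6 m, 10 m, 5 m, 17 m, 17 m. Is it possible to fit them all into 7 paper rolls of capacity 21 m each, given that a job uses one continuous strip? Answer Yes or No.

Total = 147 m; ⌈147/21⌉ = 7.
The bound of 7 does not rule out 7, but exhaustive search shows no assignment into 7 paper rolls of capacity 21 m exists — the minimum is 8.

No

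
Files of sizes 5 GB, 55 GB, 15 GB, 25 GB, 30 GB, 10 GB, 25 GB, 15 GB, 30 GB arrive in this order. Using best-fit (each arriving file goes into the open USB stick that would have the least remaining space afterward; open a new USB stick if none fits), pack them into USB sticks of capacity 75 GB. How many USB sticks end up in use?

3

  5 → USB stick 1 (new)  [load 5/75]
  55 → USB stick 1  [load 60/75]
  15 → USB stick 1  [load 75/75]
  25 → USB stick 2 (new)  [load 25/75]
  30 → USB stick 2  [load 55/75]
  10 → USB stick 2  [load 65/75]
  25 → USB stick 3 (new)  [load 25/75]
  15 → USB stick 3  [load 40/75]
  30 → USB stick 3  [load 70/75]
3 USB sticks opened.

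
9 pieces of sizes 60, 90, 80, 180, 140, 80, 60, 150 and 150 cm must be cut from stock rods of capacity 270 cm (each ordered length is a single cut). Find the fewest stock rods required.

Total = 180 + 150 + 150 + 140 + 90 + 80 + 80 + 60 + 60 = 990 cm.
Lower bound: ⌈990/270⌉ = 4 stock rods.
A packing using 4 stock rods:
  stock rod 1: 180 + 90 = 270
  stock rod 2: 150 + 80 = 230
  stock rod 3: 150 + 80 = 230
  stock rod 4: 140 + 60 + 60 = 260
This matches the lower bound, so 4 is optimal.

4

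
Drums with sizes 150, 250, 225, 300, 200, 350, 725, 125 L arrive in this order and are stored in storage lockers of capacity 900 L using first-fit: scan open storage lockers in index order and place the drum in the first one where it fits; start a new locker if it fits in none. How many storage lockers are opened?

3

  150 → locker 1 (new)  [load 150/900]
  250 → locker 1  [load 400/900]
  225 → locker 1  [load 625/900]
  300 → locker 2 (new)  [load 300/900]
  200 → locker 1  [load 825/900]
  350 → locker 2  [load 650/900]
  725 → locker 3 (new)  [load 725/900]
  125 → locker 2  [load 775/900]
3 storage lockers opened.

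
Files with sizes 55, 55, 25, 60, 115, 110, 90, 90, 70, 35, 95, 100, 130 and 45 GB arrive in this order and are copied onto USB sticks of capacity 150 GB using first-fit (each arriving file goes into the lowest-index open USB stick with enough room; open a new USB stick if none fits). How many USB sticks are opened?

  55 → USB stick 1 (new)  [load 55/150]
  55 → USB stick 1  [load 110/150]
  25 → USB stick 1  [load 135/150]
  60 → USB stick 2 (new)  [load 60/150]
  115 → USB stick 3 (new)  [load 115/150]
  110 → USB stick 4 (new)  [load 110/150]
  90 → USB stick 2  [load 150/150]
  90 → USB stick 5 (new)  [load 90/150]
  70 → USB stick 6 (new)  [load 70/150]
  35 → USB stick 3  [load 150/150]
  95 → USB stick 7 (new)  [load 95/150]
  100 → USB stick 8 (new)  [load 100/150]
  130 → USB stick 9 (new)  [load 130/150]
  45 → USB stick 5  [load 135/150]
9 USB sticks opened.

9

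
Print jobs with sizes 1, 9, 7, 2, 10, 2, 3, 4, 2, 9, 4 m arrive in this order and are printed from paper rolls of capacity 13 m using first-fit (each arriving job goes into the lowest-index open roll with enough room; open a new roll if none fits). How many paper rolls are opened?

  1 → roll 1 (new)  [load 1/13]
  9 → roll 1  [load 10/13]
  7 → roll 2 (new)  [load 7/13]
  2 → roll 1  [load 12/13]
  10 → roll 3 (new)  [load 10/13]
  2 → roll 2  [load 9/13]
  3 → roll 2  [load 12/13]
  4 → roll 4 (new)  [load 4/13]
  2 → roll 3  [load 12/13]
  9 → roll 4  [load 13/13]
  4 → roll 5 (new)  [load 4/13]
5 paper rolls opened.

5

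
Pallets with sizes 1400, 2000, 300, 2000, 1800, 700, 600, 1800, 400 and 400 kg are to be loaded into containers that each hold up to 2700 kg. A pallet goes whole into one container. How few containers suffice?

Total = 2000 + 2000 + 1800 + 1800 + 1400 + 700 + 600 + 400 + 400 + 300 = 11400 kg.
Lower bound: ⌈11400/2700⌉ = 5 containers.
A packing using 5 containers:
  container 1: 2000 + 700 = 2700
  container 2: 2000 + 600 = 2600
  container 3: 1800 + 400 + 400 = 2600
  container 4: 1800 + 300 = 2100
  container 5: 1400 = 1400
This matches the lower bound, so 5 is optimal.

5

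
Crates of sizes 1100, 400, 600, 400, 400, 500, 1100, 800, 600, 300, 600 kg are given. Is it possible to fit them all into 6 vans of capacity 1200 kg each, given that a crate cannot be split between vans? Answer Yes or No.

A valid assignment using 6 vans:
  van 1: 1100 = 1100
  van 2: 1100 = 1100
  van 3: 800 + 400 = 1200
  van 4: 600 + 600 = 1200
  van 5: 600 + 500 = 1100
  van 6: 400 + 400 + 300 = 1100
Every load is within 1200 kg, so 6 vans suffice.

Yes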